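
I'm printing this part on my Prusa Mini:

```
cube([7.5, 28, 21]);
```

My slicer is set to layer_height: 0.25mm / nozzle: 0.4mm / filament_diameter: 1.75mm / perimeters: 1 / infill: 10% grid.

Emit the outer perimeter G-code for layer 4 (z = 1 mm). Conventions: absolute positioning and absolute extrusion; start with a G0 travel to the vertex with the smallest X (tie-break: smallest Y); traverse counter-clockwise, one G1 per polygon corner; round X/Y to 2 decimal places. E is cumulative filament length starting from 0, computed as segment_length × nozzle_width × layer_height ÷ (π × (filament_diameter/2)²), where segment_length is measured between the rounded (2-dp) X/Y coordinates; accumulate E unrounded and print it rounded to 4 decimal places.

At z = 1 mm: the cube is present — its section is the full 7.5×28 rectangle. The outline is a single polygon with 4 vertices. Extrusion per mm of travel: 0.4 × 0.25 / (π × 0.875²) = 0.041575. Accumulating E over each segment gives final E = 2.9518.

G0 X0.00 Y0.00 Z1.00
G1 X7.50 Y0.00 E0.3118
G1 X7.50 Y28.00 E1.4759
G1 X0.00 Y28.00 E1.7877
G1 X0.00 Y0.00 E2.9518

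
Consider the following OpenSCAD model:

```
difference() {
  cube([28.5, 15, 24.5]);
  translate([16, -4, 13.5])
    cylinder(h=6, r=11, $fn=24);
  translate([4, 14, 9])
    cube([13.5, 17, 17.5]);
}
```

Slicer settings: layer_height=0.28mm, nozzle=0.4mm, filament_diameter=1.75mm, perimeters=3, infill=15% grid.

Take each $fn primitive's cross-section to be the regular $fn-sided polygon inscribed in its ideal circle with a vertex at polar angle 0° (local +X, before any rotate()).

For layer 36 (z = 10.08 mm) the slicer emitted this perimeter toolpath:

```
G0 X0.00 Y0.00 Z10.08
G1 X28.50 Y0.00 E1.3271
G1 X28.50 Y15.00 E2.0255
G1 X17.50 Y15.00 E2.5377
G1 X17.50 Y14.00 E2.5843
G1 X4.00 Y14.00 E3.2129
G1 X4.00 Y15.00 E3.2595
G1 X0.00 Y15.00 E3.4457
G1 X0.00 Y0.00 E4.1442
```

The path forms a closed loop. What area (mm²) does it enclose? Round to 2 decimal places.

Apply the shoelace formula to the sequence of (X, Y) vertices; enclosed area = 414.00 mm².

414.00 mm²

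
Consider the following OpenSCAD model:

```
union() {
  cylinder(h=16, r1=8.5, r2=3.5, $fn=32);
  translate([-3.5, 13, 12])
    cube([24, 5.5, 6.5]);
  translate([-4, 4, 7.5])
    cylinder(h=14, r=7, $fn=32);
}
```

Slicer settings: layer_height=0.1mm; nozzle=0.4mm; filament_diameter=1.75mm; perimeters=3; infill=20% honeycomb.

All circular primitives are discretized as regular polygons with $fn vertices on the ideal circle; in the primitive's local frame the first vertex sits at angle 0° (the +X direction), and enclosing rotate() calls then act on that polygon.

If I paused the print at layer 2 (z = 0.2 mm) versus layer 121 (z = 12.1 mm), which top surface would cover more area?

Layer 2 (z = 0.2): the cone: at t=0.013 of its height the radius interpolates to r₁+(r₂−r₁)t = 8.438, giving a regular 32-gon of that circumradius (area = (32/2)·8.438²·sin(360°/32) = 222.22 mm²); the cube at (-3.5, 13) does not reach this height (z outside [12, 18.5]); the cylinder at (-4, 4) does not reach this height (z outside [7.5, 21.5]); Merging all regions: only the cone is present, so the union is just that shape — area = 222.22 mm². So its area = 222.22 mm². Layer 121 (z = 12.1): the cone: at t=0.756 of its height the radius interpolates to r₁+(r₂−r₁)t = 4.719, giving a regular 32-gon of that circumradius (area = (32/2)·4.719²·sin(360°/32) = 69.50 mm²); the cube at (-3.5, 13) (footprint 24×5.5) is included at this height (area 132.00 mm²); the r=7 cylinder at (-4, 4) contributes a regular 32-gon of circumradius 7 (area = (32/2)·7.000²·sin(360°/32) = 152.95 mm²); Merging all regions: the regions partially overlap — summed areas 354.45 mm² minus the doubly-counted overlap 41.80 mm² gives 312.66 mm² — area = 312.66 mm². So its area = 312.66 mm². Layer 121 is larger (312.66 vs 222.22 mm²).

layer 121 (z = 12.1 mm)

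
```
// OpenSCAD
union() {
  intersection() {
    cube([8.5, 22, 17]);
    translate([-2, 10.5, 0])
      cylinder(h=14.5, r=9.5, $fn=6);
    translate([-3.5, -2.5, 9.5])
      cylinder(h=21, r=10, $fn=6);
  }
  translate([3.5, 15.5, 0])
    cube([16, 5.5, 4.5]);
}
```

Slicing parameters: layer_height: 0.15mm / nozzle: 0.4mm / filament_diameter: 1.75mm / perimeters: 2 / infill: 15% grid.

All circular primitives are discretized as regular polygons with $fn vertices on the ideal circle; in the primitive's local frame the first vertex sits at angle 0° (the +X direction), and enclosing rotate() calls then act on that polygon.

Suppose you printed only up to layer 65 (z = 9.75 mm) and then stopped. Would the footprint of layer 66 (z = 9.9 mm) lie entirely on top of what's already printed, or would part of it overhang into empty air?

entirely on top

Compare the two slices. At z = 9.75: the 8.5×22 cube contributes its full rectangle (area 187.00 mm²); the r=9.5 cylinder at (-2, 10.5) contributes a regular 6-gon of circumradius 9.5 (area = (6/2)·9.500²·sin(360°/6) = 234.48 mm²); the r=10 cylinder at (-3.5, -2.5) contributes a regular 6-gon of circumradius 10 (area = (6/2)·10.000²·sin(360°/6) = 259.81 mm²); Taking the intersection: the r=9.5 cylinder at (-2, 10.5) partially overlaps the 8.5×22 cube; clipping to the common part keeps 84.33 mm²; the r=10 cylinder at (-3.5, -2.5) partially overlaps the running intersection; clipping to the common part keeps 9.77 mm² — area = 9.77 mm²; the cube at (3.5, 15.5) is not intersected at this z (z outside [0, 4.5]); Combining (union): only that combined region is present, so the union is just that shape — area = 9.77 mm². At z = 9.9: the 8.5×22 cube contributes its full rectangle (area 187.00 mm²); the r=9.5 cylinder at (-2, 10.5) gives a regular 6-gon of circumradius 9.5 (constant along its height) (area = (6/2)·9.500²·sin(360°/6) = 234.48 mm²); the r=10 cylinder at (-3.5, -2.5) gives a regular 6-gon of circumradius 10 (constant along its height) (area = (6/2)·10.000²·sin(360°/6) = 259.81 mm²); Keeping only the common overlap: the r=9.5 cylinder at (-2, 10.5) partially overlaps the 8.5×22 cube; clipping to the common part keeps 84.33 mm²; the r=10 cylinder at (-3.5, -2.5) partially overlaps the running intersection; clipping to the common part keeps 9.77 mm² — area = 9.77 mm²; the cube at (3.5, 15.5) is absent (z outside [0, 4.5]); Taking the union: only that combined region is present, so the union is just that shape — area = 9.77 mm². Checking containment: the cross-section at z = 9.9 is a subset of the cross-section at z = 9.75.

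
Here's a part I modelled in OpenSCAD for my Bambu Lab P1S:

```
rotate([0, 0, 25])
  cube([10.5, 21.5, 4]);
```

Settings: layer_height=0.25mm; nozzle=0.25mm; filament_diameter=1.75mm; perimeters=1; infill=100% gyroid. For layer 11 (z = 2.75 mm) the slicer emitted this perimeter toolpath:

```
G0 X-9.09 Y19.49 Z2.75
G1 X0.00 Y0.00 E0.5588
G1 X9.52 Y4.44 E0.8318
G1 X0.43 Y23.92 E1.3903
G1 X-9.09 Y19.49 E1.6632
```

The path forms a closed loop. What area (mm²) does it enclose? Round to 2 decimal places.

225.81 mm²

Apply the shoelace formula to the sequence of (X, Y) vertices; enclosed area = 225.81 mm².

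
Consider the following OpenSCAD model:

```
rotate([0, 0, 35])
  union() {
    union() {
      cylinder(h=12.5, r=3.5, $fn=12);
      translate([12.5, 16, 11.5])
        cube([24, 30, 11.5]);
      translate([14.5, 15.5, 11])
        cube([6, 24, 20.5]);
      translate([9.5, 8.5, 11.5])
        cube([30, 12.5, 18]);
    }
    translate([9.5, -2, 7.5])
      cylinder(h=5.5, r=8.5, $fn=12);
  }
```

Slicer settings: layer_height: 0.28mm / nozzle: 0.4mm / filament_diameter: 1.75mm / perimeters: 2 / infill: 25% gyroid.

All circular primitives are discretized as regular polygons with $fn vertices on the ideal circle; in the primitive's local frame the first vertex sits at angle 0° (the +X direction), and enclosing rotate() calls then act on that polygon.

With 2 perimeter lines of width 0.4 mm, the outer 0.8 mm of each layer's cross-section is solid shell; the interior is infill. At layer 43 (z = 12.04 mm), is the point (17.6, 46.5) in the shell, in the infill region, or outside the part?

outside

At z = 12.04 mm: the r=3.5 cylinder contributes a regular 12-gon of circumradius 3.5; the cube at (12.5, 16) (footprint 24×30) is included at this height; the 6×24 cube at (14.5, 15.5) contributes its full rectangle; the cube at (9.5, 8.5) (footprint 30×12.5) is included at this height; Combining (union): the regions partially overlap (shared area 264.00 mm²), so overlapping operands fuse into one piece — 2 connected regions; the r=8.5 cylinder at (9.5, -2) contributes a regular 12-gon of circumradius 8.5; Taking the union: the regions partially overlap (shared area 8.11 mm²), so overlapping operands fuse into one piece — 2 connected regions; (rotated 35° about Z; rotation is an isometry so areas/perimeters/island counts are preserved). Overall, the cross-section has 2 separate islands. Undo the 35° rotation: the query point maps to (41.088, 27.996) in the un-rotated model frame. The nearest boundary edge runs (36.50, 46.00)→(36.50, 21.00); distance from the point to it = 4.59 mm. The point is not inside any of the regions above, so it lies outside the cross-section (4.59 mm from the nearest boundary).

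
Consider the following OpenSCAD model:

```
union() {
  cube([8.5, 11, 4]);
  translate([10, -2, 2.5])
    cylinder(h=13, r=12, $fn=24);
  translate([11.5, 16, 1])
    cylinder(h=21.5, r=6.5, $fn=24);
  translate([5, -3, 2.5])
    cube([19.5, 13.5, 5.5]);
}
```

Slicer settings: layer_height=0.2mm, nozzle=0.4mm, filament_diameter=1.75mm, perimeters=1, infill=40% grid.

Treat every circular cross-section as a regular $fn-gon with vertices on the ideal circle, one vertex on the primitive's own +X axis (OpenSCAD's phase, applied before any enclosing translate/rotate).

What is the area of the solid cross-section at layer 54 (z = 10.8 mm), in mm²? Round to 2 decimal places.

At z = 10.8 mm: the cube is not intersected at this z (z outside [0, 4]); the r=12 cylinder at (10, -2) contributes a regular 24-gon of circumradius 12 (area = (24/2)·12.000²·sin(360°/24) = 447.24 mm²); the r=6.5 cylinder at (11.5, 16) gives a regular 24-gon of circumradius 6.5 (constant along its height) (area = (24/2)·6.500²·sin(360°/24) = 131.22 mm²); the cube at (5, -3) is absent (z outside [2.5, 8]); Taking the union: the regions partially overlap — summed areas 578.46 mm² minus the doubly-counted overlap 0.74 mm² gives 577.72 mm² — area = 577.72 mm². Overall, the cross-section is a single solid region. Net area = 577.72 mm².

577.72 mm²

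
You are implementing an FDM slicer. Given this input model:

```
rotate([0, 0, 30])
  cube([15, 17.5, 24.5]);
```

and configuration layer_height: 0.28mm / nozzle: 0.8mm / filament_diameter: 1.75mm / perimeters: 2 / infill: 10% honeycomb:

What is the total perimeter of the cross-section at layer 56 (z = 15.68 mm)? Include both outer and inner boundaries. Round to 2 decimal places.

At z = 15.68 mm: the cube (footprint 15×17.5) is included at this height (perimeter 65.00 mm); (whole slice rotated 30° about Z — lengths, areas and connectivity unchanged). Overall, the cross-section is a single solid region. Total boundary length (outer) = 65.00 mm.

65.00 mm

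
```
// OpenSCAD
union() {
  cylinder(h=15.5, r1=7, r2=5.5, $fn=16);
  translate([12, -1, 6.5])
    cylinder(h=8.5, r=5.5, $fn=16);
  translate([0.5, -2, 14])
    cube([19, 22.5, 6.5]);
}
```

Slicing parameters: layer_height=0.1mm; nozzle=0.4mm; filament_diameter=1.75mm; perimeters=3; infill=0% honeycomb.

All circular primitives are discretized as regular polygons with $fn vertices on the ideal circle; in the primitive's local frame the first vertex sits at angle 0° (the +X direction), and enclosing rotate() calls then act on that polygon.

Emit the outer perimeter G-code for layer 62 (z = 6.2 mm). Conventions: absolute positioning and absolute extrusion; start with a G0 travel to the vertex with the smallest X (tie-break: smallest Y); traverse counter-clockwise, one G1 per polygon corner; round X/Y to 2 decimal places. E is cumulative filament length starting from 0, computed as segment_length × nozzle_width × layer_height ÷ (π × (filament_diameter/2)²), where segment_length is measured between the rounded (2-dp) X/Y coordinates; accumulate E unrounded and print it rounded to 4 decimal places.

G0 X-6.40 Y0.00 Z6.20
G1 X-5.91 Y-2.45 E0.0416
G1 X-4.53 Y-4.53 E0.0831
G1 X-2.45 Y-5.91 E0.1246
G1 X0.00 Y-6.40 E0.1661
G1 X2.45 Y-5.91 E0.2077
G1 X4.53 Y-4.53 E0.2492
G1 X5.91 Y-2.45 E0.2907
G1 X6.40 Y0.00 E0.3322
G1 X5.91 Y2.45 E0.3738
G1 X4.53 Y4.53 E0.4153
G1 X2.45 Y5.91 E0.4568
G1 X0.00 Y6.40 E0.4984
G1 X-2.45 Y5.91 E0.5399
G1 X-4.53 Y4.53 E0.5814
G1 X-5.91 Y2.45 E0.6229
G1 X-6.40 Y0.00 E0.6645

At z = 6.2 mm: the cone: at t=0.400 of its height the radius interpolates to r₁+(r₂−r₁)t = 6.400, giving a regular 16-gon of that circumradius; the cylinder at (12, -1) does not reach this height (z outside [6.5, 15]); the cube at (0.5, -2) is absent (z outside [14, 20.5]); Taking the union: only the cone is present, so the union is just that shape — 1 connected region. The outline is a single polygon with 16 vertices. Extrusion per mm of travel: 0.4 × 0.1 / (π × 0.875²) = 0.016630. Accumulating E over each segment gives final E = 0.6645.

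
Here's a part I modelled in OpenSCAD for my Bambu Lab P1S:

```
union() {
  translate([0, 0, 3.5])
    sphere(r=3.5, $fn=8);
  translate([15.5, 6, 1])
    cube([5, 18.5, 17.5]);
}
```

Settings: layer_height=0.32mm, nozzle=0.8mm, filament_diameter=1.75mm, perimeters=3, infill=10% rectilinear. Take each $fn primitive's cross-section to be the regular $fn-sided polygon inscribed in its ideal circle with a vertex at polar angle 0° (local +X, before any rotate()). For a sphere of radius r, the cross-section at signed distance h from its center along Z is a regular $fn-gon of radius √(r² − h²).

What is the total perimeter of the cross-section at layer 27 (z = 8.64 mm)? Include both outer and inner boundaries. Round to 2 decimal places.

47.00 mm

At z = 8.64 mm: the sphere is not intersected at this z (|z−center|=5.140 > r=3.5); the 5×18.5 cube at (15.5, 6) contributes its full rectangle (perimeter 47.00 mm); Taking the union: only the 5×18.5 cube at (15.5, 6) is present, so the union is just that shape — boundary = 47.00 mm. Overall, the cross-section is a single solid region. Total boundary length (outer) = 47.00 mm.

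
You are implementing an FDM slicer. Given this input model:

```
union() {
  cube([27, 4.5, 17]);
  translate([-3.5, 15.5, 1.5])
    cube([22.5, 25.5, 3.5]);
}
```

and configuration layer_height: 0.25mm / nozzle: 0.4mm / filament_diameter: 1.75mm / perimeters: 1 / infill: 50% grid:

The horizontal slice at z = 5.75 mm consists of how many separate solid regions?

1

At z = 5.75 mm: the cube is present — its section is the full 27×4.5 rectangle; the cube at (-3.5, 15.5) is absent (z outside [1.5, 5]); Taking the union: only the 27×4.5 cube is present, so the union is just that shape — 1 connected region. The result has 1 disconnected region.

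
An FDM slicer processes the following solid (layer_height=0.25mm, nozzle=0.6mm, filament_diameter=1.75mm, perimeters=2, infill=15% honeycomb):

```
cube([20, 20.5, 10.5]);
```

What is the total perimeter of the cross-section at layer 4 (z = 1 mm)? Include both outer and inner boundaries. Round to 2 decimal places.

81.00 mm

At z = 1 mm: the cube is present — its section is the full 20×20.5 rectangle (perimeter 81.00 mm). Overall, the cross-section is a single solid region. Total boundary length (outer) = 81.00 mm.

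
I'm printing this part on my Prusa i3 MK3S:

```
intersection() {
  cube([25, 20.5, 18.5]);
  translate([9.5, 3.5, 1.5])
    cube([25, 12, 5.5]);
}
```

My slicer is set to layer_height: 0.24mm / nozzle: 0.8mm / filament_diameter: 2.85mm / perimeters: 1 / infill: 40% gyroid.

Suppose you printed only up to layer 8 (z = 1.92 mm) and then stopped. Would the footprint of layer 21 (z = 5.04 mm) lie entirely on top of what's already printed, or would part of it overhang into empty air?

Compare the two slices. At z = 1.92: the 25×20.5 cube contributes its full rectangle (area 512.50 mm²); the cube at (9.5, 3.5) is present — its section is the full 25×12 rectangle (area 300.00 mm²); Keeping only the common overlap: the 25×12 cube at (9.5, 3.5) partially overlaps the 25×20.5 cube; clipping to the common part keeps 186.00 mm² — area = 186.00 mm². At z = 5.04: the 25×20.5 cube contributes its full rectangle (area 512.50 mm²); the cube at (9.5, 3.5) is present — its section is the full 25×12 rectangle (area 300.00 mm²); Keeping only the common overlap: the 25×12 cube at (9.5, 3.5) partially overlaps the 25×20.5 cube; clipping to the common part keeps 186.00 mm² — area = 186.00 mm². Checking containment: the cross-section at z = 5.04 is a subset of the cross-section at z = 1.92.

entirely on top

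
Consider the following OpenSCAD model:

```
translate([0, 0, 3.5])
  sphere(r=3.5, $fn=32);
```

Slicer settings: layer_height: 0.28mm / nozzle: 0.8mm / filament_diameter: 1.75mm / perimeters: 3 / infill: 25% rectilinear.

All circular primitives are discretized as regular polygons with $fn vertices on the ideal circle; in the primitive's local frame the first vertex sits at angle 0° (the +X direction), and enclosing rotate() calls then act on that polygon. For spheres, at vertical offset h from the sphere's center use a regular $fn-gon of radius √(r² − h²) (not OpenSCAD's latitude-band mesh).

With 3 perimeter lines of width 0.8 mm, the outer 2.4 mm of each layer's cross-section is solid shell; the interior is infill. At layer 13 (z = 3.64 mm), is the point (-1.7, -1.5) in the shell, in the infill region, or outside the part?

shell

At z = 3.64 mm: the r=3.5 sphere contributes a regular 32-gon of circumradius √(3.5²−0.14²) = 3.497. Overall, the cross-section is a single solid region. The nearest boundary edge runs (-2.91, -1.94)→(-2.47, -2.47); distance from the point to it = 1.21 mm. The point is inside the cross-section, 1.21 mm from the nearest boundary — within the 2.4 mm shell band (3 × 0.8).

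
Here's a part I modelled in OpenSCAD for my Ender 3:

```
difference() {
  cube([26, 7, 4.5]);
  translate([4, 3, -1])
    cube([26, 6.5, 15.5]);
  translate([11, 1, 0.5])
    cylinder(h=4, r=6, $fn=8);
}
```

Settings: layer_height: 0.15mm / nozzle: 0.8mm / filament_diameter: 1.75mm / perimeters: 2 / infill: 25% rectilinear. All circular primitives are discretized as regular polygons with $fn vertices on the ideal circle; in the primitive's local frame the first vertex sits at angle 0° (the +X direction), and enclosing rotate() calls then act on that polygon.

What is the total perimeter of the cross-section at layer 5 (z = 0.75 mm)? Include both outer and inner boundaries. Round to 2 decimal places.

At z = 0.75 mm: the cube (footprint 26×7) is included at this height (perimeter 66.00 mm); the 26×6.5 cube at (4, 3) contributes its full rectangle (perimeter 65.00 mm); the cylinder at (11, 1): section is a regular 8-gon, circumradius r=6 (perimeter = 2·8·6.000·sin(180°/8) = 36.74 mm); Taking the first minus the rest: starting from the 26×7 cube, the 26×6.5 cube at (4, 3) partially overlaps it — only the 88.00 mm² overlap (of its 169.00 mm²) is removed, clipping the outline; the r=6 cylinder at (11, 1) partially overlaps it — only the 33.93 mm² overlap (of its 101.82 mm²) is removed, clipping the outline — boundary = 50.98 mm. Overall, the cross-section has 2 separate islands. Total boundary length (outer) = 50.98 mm.

50.98 mm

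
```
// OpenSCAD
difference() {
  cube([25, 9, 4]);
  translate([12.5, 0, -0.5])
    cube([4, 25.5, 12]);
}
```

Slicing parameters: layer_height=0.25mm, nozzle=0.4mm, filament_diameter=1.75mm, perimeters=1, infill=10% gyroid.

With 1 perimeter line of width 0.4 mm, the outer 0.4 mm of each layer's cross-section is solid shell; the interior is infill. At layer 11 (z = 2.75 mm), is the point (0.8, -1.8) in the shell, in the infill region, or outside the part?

At z = 2.75 mm: the cube (footprint 25×9) is included at this height; the cube at (12.5, 0) (footprint 4×25.5) is included at this height; Taking the first minus the rest: starting from the 25×9 cube, the 4×25.5 cube at (12.5, 0) partially overlaps it — only the 36.00 mm² overlap (of its 102.00 mm²) is removed, clipping the outline — 2 connected regions. Overall, the cross-section has 2 separate islands. The nearest boundary edge runs (12.50, 0.00)→(0.00, 0.00); distance from the point to it = 1.80 mm. The point is not inside any of the regions above, so it lies outside the cross-section (1.80 mm from the nearest boundary).

outside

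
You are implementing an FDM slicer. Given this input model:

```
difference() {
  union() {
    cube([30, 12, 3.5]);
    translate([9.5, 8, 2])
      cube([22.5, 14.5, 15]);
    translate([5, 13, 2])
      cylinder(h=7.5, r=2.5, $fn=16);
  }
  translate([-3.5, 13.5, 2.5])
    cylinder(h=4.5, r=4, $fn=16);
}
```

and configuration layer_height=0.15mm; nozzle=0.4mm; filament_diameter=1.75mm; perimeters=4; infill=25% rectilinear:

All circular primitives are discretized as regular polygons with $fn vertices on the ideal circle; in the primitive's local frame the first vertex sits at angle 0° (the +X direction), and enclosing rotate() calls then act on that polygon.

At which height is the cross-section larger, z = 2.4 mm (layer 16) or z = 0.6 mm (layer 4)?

layer 16 (z = 2.4 mm)

Layer 16 (z = 2.4): the 30×12 cube contributes its full rectangle (area 360.00 mm²); the cube at (9.5, 8) (footprint 22.5×14.5) is included at this height (area 326.25 mm²); the cylinder at (5, 13): section is a regular 16-gon, circumradius r=2.5 (area = (16/2)·2.500²·sin(360°/16) = 19.13 mm²); Merging all regions: the regions partially overlap — summed areas 705.38 mm² minus the doubly-counted overlap 86.77 mm² gives 618.62 mm² — area = 618.62 mm²; the cylinder at (-3.5, 13.5) is not intersected at this z (z outside [2.5, 7]); Subtracting the remaining from the first: none of the subtracted shapes is present at this height, so the result so far is unchanged — area = 618.62 mm². So its area = 618.62 mm². Layer 4 (z = 0.6): the cube (footprint 30×12) is included at this height (area 360.00 mm²); the cube at (9.5, 8) is absent (z outside [2, 17]); the cylinder at (5, 13) is not intersected at this z (z outside [2, 9.5]); Taking the union: only the 30×12 cube is present, so the union is just that shape — area = 360.00 mm²; the cylinder at (-3.5, 13.5) is absent (z outside [2.5, 7]); Taking the first minus the rest: none of the subtracted shapes is present at this height, so that combined region is unchanged — area = 360.00 mm². So its area = 360.00 mm². Layer 16 is larger (618.62 vs 360.00 mm²).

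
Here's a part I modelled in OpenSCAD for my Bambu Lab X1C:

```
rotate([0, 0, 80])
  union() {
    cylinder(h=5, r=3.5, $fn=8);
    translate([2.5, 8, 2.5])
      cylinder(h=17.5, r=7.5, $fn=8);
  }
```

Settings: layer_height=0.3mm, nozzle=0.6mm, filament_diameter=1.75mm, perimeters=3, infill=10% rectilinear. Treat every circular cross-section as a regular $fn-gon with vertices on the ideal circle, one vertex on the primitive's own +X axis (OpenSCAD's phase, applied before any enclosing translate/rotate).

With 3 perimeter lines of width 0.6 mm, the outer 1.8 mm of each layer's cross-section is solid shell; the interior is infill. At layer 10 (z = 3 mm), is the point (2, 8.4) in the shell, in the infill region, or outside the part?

At z = 3 mm: the r=3.5 cylinder contributes a regular 8-gon of circumradius 3.5; the r=7.5 cylinder at (2.5, 8) contributes a regular 8-gon of circumradius 7.5; Merging all regions: the regions partially overlap (shared area 7.89 mm²), so overlapping operands fuse into one piece — 1 connected region; (whole slice rotated 80° about Z — lengths, areas and connectivity unchanged). Overall, the cross-section is a single solid region. Undo the 80° rotation: the query point maps to (8.620, -0.511) in the un-rotated model frame. The nearest boundary edge runs (7.80, 2.70)→(3.18, 0.78); distance from the point to it = 3.28 mm. The point is not inside any of the regions above, so it lies outside the cross-section (3.28 mm from the nearest boundary).

outside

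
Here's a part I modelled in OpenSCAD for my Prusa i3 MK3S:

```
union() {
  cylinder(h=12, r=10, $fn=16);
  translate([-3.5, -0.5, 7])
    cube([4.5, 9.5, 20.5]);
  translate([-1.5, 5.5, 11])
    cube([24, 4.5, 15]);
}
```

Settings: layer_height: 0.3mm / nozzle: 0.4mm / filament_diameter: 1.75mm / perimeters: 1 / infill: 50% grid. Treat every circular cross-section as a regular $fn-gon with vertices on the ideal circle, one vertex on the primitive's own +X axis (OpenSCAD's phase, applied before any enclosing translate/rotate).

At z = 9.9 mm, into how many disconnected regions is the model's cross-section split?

At z = 9.9 mm: the r=10 cylinder contributes a regular 16-gon of circumradius 10; the cube at (-3.5, -0.5) is present — its section is the full 4.5×9.5 rectangle; the cube at (-1.5, 5.5) does not reach this height (z outside [11, 26]); Taking the union: the 4.5×9.5 cube at (-3.5, -0.5) lies entirely inside the r=10 cylinder, so the union is just the r=10 cylinder — 1 connected region. The result has 1 disconnected region.

1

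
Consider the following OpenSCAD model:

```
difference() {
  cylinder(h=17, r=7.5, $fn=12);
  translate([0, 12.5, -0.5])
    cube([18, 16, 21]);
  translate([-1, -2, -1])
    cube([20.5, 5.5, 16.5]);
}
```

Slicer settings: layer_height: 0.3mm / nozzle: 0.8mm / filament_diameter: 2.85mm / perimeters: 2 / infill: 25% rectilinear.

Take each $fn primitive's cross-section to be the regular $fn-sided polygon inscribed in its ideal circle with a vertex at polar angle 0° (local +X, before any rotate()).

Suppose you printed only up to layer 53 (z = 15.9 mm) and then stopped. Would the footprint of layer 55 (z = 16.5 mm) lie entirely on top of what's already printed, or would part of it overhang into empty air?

entirely on top

Compare the two slices. At z = 15.9: the cylinder: section is a regular 12-gon, circumradius r=7.5 (area = (12/2)·7.500²·sin(360°/12) = 168.75 mm²); the 18×16 cube at (0, 12.5) contributes its full rectangle (area 288.00 mm²); the cube at (-1, -2) is absent (z outside [-1, 15.5]); Taking the first minus the rest: starting from the r=7.5 cylinder (168.75 mm²), the 18×16 cube at (0, 12.5) misses the remaining region (no effect) — area = 168.75 mm². At z = 16.5: the r=7.5 cylinder gives a regular 12-gon of circumradius 7.5 (constant along its height) (area = (12/2)·7.500²·sin(360°/12) = 168.75 mm²); the 18×16 cube at (0, 12.5) contributes its full rectangle (area 288.00 mm²); the cube at (-1, -2) does not reach this height (z outside [-1, 15.5]); Subtracting the remaining from the first: starting from the r=7.5 cylinder (168.75 mm²), the 18×16 cube at (0, 12.5) misses the remaining region (no effect) — area = 168.75 mm². Checking containment: the cross-section at z = 16.5 is a subset of the cross-section at z = 15.9.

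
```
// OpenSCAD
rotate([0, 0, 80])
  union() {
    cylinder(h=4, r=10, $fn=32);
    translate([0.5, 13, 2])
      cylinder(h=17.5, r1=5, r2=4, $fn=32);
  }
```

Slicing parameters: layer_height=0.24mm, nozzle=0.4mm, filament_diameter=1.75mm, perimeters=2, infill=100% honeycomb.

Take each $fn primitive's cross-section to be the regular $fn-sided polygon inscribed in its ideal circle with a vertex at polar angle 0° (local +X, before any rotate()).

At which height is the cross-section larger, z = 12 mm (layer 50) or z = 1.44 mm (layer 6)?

layer 6 (z = 1.44 mm)

Layer 50 (z = 12): the cylinder does not reach this height (z outside [0, 4]); the cone at (0.5, 13) contributes a regular 32-gon of circumradius 4.429 (interpolated between r1=5 and r2=4 at t=0.571) (area = (32/2)·4.429²·sin(360°/32) = 61.22 mm²); Combining (union): only the cone at (0.5, 13) is present, so the union is just that shape — area = 61.22 mm²; (rotated 80° about Z; rotation is an isometry so areas/perimeters/island counts are preserved). So its area = 61.22 mm². Layer 6 (z = 1.44): the r=10 cylinder contributes a regular 32-gon of circumradius 10 (area = (32/2)·10.000²·sin(360°/32) = 312.14 mm²); the cone at (0.5, 13) does not reach this height (z outside [2, 19.5]); Taking the union: only the r=10 cylinder is present, so the union is just that shape — area = 312.14 mm²; (rotated 80° about Z; rotation is an isometry so areas/perimeters/island counts are preserved). So its area = 312.14 mm². Layer 6 is larger (312.14 vs 61.22 mm²).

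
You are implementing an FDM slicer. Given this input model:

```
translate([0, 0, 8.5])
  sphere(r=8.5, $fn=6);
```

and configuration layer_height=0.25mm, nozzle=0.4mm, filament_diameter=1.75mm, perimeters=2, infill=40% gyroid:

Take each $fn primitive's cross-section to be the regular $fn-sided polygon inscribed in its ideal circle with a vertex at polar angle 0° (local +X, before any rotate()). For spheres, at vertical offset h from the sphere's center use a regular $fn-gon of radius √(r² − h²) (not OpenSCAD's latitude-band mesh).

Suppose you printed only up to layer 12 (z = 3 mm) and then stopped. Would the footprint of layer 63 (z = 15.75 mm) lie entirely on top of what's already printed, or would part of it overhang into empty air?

entirely on top

Compare the two slices. At z = 3: the r=8.5 sphere contributes a regular 6-gon of circumradius √(8.5²−5.5²) = 6.481 (area = (6/2)·6.481²·sin(360°/6) = 109.12 mm²). At z = 15.75: the r=8.5 sphere slices to a regular 6-gon of circumradius 4.437 (√(r²−h²) with h=7.25 from center) (area = (6/2)·4.437²·sin(360°/6) = 51.15 mm²). Checking containment: the cross-section at z = 15.75 is a subset of the cross-section at z = 3.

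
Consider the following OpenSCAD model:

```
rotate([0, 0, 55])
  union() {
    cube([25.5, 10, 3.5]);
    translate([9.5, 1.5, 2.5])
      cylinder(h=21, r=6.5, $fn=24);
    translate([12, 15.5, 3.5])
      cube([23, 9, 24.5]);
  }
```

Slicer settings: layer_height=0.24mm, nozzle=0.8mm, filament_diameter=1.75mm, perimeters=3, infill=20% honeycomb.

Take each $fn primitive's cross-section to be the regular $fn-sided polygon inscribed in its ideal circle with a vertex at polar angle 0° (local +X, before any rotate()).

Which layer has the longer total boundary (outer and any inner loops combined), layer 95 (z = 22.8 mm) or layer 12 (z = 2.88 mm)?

layer 95 (z = 22.8 mm)

Layer 95 (z = 22.8): the cube does not reach this height (z outside [0, 3.5]); the r=6.5 cylinder at (9.5, 1.5) contributes a regular 24-gon of circumradius 6.5 (perimeter = 2·24·6.500·sin(180°/24) = 40.72 mm); the cube at (12, 15.5) is present — its section is the full 23×9 rectangle (perimeter 64.00 mm); Taking the union: the 2 present regions are separate (no shared area or edge), so areas and boundary lengths simply add and each stays a separate island — boundary = 104.72 mm; (rotated 55° about Z; rotation is an isometry so areas/perimeters/island counts are preserved). So its perimeter = 104.72 mm. Layer 12 (z = 2.88): the cube (footprint 25.5×10) is included at this height (perimeter 71.00 mm); the r=6.5 cylinder at (9.5, 1.5) gives a regular 24-gon of circumradius 6.5 (constant along its height) (perimeter = 2·24·6.500·sin(180°/24) = 40.72 mm); the cube at (12, 15.5) is not intersected at this z (z outside [3.5, 28]); Taking the union: the regions partially overlap (shared area 84.81 mm²), so the edge portions inside another operand are dropped and the merged outline is re-measured after clipping — boundary = 75.73 mm; (whole slice rotated 55° about Z — lengths, areas and connectivity unchanged). So its perimeter = 75.73 mm. Layer 95 is larger (104.72 vs 75.73 mm).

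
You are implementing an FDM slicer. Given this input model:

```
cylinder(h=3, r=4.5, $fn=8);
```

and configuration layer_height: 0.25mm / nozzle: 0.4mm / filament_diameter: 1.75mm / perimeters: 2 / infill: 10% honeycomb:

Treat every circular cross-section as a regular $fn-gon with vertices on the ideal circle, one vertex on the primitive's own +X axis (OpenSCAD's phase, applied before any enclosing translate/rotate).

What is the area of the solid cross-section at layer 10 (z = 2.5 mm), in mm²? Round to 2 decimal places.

At z = 2.5 mm: the r=4.5 cylinder contributes a regular 8-gon of circumradius 4.5 (area = (8/2)·4.500²·sin(360°/8) = 57.28 mm²). Overall, the cross-section is a single solid region. Net area = 57.28 mm².

57.28 mm²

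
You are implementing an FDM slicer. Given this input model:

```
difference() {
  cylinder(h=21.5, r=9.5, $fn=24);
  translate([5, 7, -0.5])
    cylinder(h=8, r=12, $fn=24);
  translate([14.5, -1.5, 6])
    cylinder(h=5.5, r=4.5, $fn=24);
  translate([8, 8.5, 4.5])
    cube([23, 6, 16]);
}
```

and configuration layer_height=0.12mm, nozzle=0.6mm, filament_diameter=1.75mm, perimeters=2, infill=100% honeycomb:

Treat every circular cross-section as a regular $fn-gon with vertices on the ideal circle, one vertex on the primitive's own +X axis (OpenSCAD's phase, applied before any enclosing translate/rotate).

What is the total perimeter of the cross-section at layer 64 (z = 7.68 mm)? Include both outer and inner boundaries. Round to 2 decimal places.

At z = 7.68 mm: the r=9.5 cylinder contributes a regular 24-gon of circumradius 9.5 (perimeter = 2·24·9.500·sin(180°/24) = 59.52 mm); the cylinder at (5, 7) is not intersected at this z (z outside [-0.5, 7.5]); the r=4.5 cylinder at (14.5, -1.5) contributes a regular 24-gon of circumradius 4.5 (perimeter = 2·24·4.500·sin(180°/24) = 28.19 mm); the cube at (8, 8.5) (footprint 23×6) is included at this height (perimeter 58.00 mm); After the difference (first − rest): starting from the r=9.5 cylinder, the r=4.5 cylinder at (14.5, -1.5) misses the remaining region (no effect); the 23×6 cube at (8, 8.5) misses the remaining region (no effect) — boundary = 59.52 mm. Overall, the cross-section is a single solid region. Total boundary length (outer) = 59.52 mm.

59.52 mm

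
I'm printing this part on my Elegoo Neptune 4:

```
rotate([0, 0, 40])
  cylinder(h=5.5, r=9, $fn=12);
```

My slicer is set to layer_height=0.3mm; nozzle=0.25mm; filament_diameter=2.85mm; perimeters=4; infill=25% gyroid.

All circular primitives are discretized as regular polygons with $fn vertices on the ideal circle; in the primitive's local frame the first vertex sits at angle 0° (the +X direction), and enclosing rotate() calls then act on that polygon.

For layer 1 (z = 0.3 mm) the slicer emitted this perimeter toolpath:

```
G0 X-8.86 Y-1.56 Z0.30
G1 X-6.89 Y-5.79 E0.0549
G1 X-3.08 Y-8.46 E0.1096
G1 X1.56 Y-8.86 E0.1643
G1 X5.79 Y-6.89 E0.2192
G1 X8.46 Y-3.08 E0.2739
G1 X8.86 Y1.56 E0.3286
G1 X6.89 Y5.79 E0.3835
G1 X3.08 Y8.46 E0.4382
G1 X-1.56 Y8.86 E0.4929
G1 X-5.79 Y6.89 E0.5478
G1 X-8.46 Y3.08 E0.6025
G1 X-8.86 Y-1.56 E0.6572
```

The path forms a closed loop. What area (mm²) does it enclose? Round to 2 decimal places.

242.99 mm²

Apply the shoelace formula to the sequence of (X, Y) vertices; enclosed area = 242.99 mm².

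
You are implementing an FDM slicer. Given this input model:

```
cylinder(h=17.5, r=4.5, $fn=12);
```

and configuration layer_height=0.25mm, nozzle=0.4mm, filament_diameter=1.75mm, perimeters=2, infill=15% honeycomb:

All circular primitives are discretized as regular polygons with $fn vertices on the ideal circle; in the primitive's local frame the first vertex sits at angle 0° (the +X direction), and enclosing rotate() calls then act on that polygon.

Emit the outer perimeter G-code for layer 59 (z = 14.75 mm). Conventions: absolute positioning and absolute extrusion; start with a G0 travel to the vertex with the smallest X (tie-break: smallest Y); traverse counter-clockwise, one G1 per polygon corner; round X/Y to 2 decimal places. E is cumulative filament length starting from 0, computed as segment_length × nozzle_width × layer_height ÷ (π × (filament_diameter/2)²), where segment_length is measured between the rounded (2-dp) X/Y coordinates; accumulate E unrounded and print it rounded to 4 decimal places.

G0 X-4.50 Y0.00 Z14.75
G1 X-3.90 Y-2.25 E0.0968
G1 X-2.25 Y-3.90 E0.1938
G1 X0.00 Y-4.50 E0.2906
G1 X2.25 Y-3.90 E0.3875
G1 X3.90 Y-2.25 E0.4845
G1 X4.50 Y0.00 E0.5813
G1 X3.90 Y2.25 E0.6781
G1 X2.25 Y3.90 E0.7751
G1 X0.00 Y4.50 E0.8719
G1 X-2.25 Y3.90 E0.9687
G1 X-3.90 Y2.25 E1.0657
G1 X-4.50 Y0.00 E1.1626

At z = 14.75 mm: the r=4.5 cylinder gives a regular 12-gon of circumradius 4.5 (constant along its height). The outline is a single polygon with 12 vertices. Extrusion per mm of travel: 0.4 × 0.25 / (π × 0.875²) = 0.041575. Accumulating E over each segment gives final E = 1.1626.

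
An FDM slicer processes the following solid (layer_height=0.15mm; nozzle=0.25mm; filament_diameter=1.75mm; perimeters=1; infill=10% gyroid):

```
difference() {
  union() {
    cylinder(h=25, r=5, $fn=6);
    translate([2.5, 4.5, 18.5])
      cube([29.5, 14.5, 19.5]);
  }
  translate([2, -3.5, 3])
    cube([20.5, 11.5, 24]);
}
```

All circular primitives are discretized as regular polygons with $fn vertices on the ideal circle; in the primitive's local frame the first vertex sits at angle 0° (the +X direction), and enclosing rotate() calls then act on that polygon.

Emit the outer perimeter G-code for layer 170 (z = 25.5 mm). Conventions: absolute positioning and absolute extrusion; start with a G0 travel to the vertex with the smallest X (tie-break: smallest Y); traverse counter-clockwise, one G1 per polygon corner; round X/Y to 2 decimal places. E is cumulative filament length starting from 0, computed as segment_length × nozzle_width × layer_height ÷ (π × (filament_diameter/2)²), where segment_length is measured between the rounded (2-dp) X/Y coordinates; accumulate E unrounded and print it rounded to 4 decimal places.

At z = 25.5 mm: the cylinder is absent (z outside [0, 25]); the cube at (2.5, 4.5) is present — its section is the full 29.5×14.5 rectangle; Merging all regions: only the 29.5×14.5 cube at (2.5, 4.5) is present, so the union is just that shape — 1 connected region; the cube at (2, -3.5) is present — its section is the full 20.5×11.5 rectangle; Subtracting the remaining from the first: starting from that combined region, the 20.5×11.5 cube at (2, -3.5) partially overlaps it — only the 70.00 mm² overlap (of its 235.75 mm²) is removed, clipping the outline — 1 connected region. The outline is a single polygon with 6 vertices. Extrusion per mm of travel: 0.25 × 0.15 / (π × 0.875²) = 0.015591. Accumulating E over each segment gives final E = 1.3720.

G0 X2.50 Y8.00 Z25.50
G1 X22.50 Y8.00 E0.3118
G1 X22.50 Y4.50 E0.3664
G1 X32.00 Y4.50 E0.5145
G1 X32.00 Y19.00 E0.7406
G1 X2.50 Y19.00 E1.2005
G1 X2.50 Y8.00 E1.3720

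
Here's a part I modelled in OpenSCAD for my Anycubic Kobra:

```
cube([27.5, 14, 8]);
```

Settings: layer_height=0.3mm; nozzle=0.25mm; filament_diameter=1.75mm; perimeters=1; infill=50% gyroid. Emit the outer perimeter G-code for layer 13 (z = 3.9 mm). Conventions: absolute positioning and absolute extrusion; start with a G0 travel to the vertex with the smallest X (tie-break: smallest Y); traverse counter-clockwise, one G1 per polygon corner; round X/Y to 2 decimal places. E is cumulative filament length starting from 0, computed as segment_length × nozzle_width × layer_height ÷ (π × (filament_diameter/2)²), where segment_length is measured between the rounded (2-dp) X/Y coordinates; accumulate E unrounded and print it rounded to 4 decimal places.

G0 X0.00 Y0.00 Z3.90
G1 X27.50 Y0.00 E0.8575
G1 X27.50 Y14.00 E1.2940
G1 X0.00 Y14.00 E2.1515
G1 X0.00 Y0.00 E2.5881

At z = 3.9 mm: the cube is present — its section is the full 27.5×14 rectangle. The outline is a single polygon with 4 vertices. Extrusion per mm of travel: 0.25 × 0.3 / (π × 0.875²) = 0.031181. Accumulating E over each segment gives final E = 2.5881.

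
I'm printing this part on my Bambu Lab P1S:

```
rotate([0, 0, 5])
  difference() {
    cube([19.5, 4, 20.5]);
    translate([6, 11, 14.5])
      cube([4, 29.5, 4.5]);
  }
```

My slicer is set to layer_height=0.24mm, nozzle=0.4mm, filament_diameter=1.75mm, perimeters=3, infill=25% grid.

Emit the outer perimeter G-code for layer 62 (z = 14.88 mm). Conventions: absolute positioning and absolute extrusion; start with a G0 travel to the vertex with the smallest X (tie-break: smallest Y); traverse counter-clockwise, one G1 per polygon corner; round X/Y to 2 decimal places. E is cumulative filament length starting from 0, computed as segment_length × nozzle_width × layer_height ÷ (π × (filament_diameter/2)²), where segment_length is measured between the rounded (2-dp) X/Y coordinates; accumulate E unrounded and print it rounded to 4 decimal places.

At z = 14.88 mm: the cube (footprint 19.5×4) is included at this height; the cube at (6, 11) (footprint 4×29.5) is included at this height; After the difference (first − rest): starting from the 19.5×4 cube, the 4×29.5 cube at (6, 11) misses the remaining region (no effect) — 1 connected region; (whole slice rotated 5° about Z — lengths, areas and connectivity unchanged). The outline is a single polygon with 4 vertices. Extrusion per mm of travel: 0.4 × 0.24 / (π × 0.875²) = 0.039912. Accumulating E over each segment gives final E = 1.8758.

G0 X-0.35 Y3.98 Z14.88
G1 X0.00 Y0.00 E0.1595
G1 X19.43 Y1.70 E0.9379
G1 X19.08 Y5.68 E1.0974
G1 X-0.35 Y3.98 E1.8758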